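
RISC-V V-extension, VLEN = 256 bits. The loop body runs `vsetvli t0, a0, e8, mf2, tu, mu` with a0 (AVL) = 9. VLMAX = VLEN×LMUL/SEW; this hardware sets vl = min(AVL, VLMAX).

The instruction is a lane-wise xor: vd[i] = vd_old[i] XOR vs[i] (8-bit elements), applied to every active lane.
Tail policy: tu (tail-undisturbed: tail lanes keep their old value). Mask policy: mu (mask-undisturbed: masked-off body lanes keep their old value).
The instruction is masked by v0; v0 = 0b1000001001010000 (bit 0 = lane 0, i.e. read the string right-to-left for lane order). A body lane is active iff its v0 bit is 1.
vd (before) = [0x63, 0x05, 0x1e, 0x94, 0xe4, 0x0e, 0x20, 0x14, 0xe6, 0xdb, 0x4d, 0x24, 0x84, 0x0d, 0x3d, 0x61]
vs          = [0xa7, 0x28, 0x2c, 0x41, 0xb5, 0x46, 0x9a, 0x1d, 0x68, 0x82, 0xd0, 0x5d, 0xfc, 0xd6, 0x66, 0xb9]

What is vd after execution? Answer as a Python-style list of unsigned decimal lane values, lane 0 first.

vd = [99, 5, 30, 148, 81, 14, 186, 20, 230, 219, 77, 36, 132, 13, 61, 97]

VLMAX = VLEN×LMUL/SEW = 256×1/2/8 = 16
vl ← min(9, 16) = 9
lane  0: mask-off/keep ⇒ 0x63
lane  1: mask-off/keep ⇒ 0x05
lane  2: mask-off/keep ⇒ 0x1e
lane  3: mask-off/keep ⇒ 0x94
lane  4: xor(0xe4,0xb5) ⇒ 0x51
lane  5: mask-off/keep ⇒ 0x0e
lane  6: xor(0x20,0x9a) ⇒ 0xba
lane  7: mask-off/keep ⇒ 0x14
lane  8: mask-off/keep ⇒ 0xe6
lane  9: tail/keep ⇒ 0xdb
lane 10: tail/keep ⇒ 0x4d
lane 11: tail/keep ⇒ 0x24
lane 12: tail/keep ⇒ 0x84
lane 13: tail/keep ⇒ 0x0d
lane 14: tail/keep ⇒ 0x3d
lane 15: tail/keep ⇒ 0x61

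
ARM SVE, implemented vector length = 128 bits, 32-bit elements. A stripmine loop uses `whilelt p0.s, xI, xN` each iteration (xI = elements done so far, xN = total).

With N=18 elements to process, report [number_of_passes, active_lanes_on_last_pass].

[iterations, last_vl] = [5, 2]

128-bit reg / 32-bit elem → 4 lanes
iterations = ceil(18/4) = 5; final-pass vl = 2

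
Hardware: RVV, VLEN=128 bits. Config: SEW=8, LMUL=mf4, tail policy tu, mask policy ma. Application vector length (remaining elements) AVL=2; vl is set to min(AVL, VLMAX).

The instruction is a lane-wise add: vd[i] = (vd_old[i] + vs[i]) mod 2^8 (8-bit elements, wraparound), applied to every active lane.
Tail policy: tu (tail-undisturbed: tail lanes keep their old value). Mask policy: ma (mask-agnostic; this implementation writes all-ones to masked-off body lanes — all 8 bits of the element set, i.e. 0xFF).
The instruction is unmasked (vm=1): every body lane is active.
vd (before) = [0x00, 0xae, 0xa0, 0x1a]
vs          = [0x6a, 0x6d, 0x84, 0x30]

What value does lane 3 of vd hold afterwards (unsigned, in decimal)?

vd[3] = 26

VLMAX = (128 × 1/4) / 8 = 4 lanes
vl = min(AVL, VLMAX) = min(2, 4) = 2
lane  0: add(0x00,0x6a) ⇒ 0x6a
lane  1: add(0xae,0x6d) ⇒ 0x1b
lane  2: tail/keep ⇒ 0xa0
lane  3: tail/keep ⇒ 0x1a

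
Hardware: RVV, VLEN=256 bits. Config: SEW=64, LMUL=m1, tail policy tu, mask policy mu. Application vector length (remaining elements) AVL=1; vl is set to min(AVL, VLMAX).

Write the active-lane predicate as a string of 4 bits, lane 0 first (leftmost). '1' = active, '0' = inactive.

predicate = 1000

VLMAX = VLEN×LMUL/SEW = 256×1/64 = 4
AVL=1 ≤ VLMAX=4, so vl = 1
bits (lane 0 leftmost): 1000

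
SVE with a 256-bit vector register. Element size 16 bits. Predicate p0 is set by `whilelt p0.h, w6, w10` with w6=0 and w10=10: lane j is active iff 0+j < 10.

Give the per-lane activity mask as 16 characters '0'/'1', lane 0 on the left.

256-bit reg / 16-bit elem → 16 lanes
active while 0+j < 10, i.e. j ∈ [0,10) capped at 16 ⇒ 10
bits (lane 0 leftmost): 1111111111000000

predicate = 1111111111000000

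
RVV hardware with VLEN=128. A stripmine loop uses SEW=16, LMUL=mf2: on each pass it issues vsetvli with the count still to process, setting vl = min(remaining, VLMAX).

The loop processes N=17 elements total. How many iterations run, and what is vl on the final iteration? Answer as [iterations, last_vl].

[iterations, last_vl] = [5, 1]

VLMAX = VLEN×LMUL/SEW = 128×1/2/16 = 4
17 elements at 4/iter → 5 passes, remainder 1 on the last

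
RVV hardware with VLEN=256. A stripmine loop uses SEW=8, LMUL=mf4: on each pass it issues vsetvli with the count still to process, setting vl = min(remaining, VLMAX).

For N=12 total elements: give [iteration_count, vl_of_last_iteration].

VLMAX = (256 × 1/4) / 8 = 8 lanes
N=12: ⌈12/8⌉ = 2 iters; last vl = 12 − 1×8 = 4

[iterations, last_vl] = [2, 4]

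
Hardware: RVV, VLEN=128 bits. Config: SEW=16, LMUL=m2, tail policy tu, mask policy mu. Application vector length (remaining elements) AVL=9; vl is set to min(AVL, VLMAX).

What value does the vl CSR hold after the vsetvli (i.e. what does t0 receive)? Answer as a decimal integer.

lanes per group: 128·2/16 = 16
vl = min(AVL, VLMAX) = min(9, 16) = 9

vl = 9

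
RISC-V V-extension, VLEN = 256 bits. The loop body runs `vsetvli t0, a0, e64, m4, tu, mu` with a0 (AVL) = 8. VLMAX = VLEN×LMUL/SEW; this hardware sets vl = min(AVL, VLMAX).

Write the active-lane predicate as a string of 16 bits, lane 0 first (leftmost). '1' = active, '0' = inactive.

VLMAX = VLEN×LMUL/SEW = 256×4/64 = 16
vl ← min(8, 16) = 8
bits (lane 0 leftmost): 1111111100000000

predicate = 1111111100000000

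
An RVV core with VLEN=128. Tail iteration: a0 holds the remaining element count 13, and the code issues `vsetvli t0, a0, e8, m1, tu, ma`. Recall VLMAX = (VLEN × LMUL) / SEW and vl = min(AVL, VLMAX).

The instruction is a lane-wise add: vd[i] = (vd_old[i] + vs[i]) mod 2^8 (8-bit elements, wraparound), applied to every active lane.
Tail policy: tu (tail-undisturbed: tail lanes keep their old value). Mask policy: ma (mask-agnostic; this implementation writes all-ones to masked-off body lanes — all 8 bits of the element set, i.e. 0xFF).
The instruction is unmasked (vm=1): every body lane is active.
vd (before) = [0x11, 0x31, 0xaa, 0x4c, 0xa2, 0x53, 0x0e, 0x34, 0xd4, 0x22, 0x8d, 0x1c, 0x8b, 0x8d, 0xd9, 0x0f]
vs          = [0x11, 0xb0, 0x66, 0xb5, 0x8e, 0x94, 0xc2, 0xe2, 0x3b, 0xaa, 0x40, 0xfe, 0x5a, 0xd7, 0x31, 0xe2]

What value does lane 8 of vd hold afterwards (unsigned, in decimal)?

vd[8] = 15

lanes per group: 128·1/8 = 16
vl ← min(13, 16) = 13
vd[0] add(0x11,0x11) -> 0x22
vd[1] add(0x31,0xb0) -> 0xe1
vd[2] add(0xaa,0x66) -> 0x10
vd[3] add(0x4c,0xb5) -> 0x01
vd[4] add(0xa2,0x8e) -> 0x30
vd[5] add(0x53,0x94) -> 0xe7
vd[6] add(0x0e,0xc2) -> 0xd0
vd[7] add(0x34,0xe2) -> 0x16
vd[8] add(0xd4,0x3b) -> 0x0f
vd[9] add(0x22,0xaa) -> 0xcc
vd[10] add(0x8d,0x40) -> 0xcd
vd[11] add(0x1c,0xfe) -> 0x1a
vd[12] add(0x8b,0x5a) -> 0xe5
vd[13] tail/keep -> 0x8d
vd[14] tail/keep -> 0xd9
vd[15] tail/keep -> 0x0f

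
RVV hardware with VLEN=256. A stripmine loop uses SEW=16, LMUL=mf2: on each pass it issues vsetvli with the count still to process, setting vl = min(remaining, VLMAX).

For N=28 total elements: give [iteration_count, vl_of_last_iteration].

[iterations, last_vl] = [4, 4]

VLMAX = (256 × 1/2) / 16 = 8 lanes
iterations = ceil(28/8) = 4; final-pass vl = 4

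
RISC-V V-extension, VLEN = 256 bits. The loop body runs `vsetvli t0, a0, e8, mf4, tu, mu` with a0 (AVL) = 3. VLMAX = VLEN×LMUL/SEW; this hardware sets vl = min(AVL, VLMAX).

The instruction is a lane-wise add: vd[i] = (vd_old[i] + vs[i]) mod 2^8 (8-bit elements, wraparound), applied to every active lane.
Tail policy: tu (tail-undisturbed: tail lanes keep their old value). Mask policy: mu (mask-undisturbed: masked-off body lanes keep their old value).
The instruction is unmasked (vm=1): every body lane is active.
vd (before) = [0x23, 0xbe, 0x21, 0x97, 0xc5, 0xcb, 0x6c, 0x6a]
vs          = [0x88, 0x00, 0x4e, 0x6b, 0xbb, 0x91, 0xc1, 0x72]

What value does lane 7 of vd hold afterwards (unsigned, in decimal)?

vd[7] = 106

VLMAX = (256 × 1/4) / 8 = 8 lanes
vl = min(AVL, VLMAX) = min(3, 8) = 3
lane  0: add(0x23,0x88) ⇒ 0xab
lane  1: add(0xbe,0x00) ⇒ 0xbe
lane  2: add(0x21,0x4e) ⇒ 0x6f
lane  3: tail/keep ⇒ 0x97
lane  4: tail/keep ⇒ 0xc5
lane  5: tail/keep ⇒ 0xcb
lane  6: tail/keep ⇒ 0x6c
lane  7: tail/keep ⇒ 0x6a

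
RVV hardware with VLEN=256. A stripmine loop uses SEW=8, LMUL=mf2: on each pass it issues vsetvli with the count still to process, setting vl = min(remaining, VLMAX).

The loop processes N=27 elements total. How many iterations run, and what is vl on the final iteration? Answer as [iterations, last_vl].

[iterations, last_vl] = [2, 11]

lanes per group: 256·1/2/8 = 16
N=27: ⌈27/16⌉ = 2 iters; last vl = 27 − 1×16 = 11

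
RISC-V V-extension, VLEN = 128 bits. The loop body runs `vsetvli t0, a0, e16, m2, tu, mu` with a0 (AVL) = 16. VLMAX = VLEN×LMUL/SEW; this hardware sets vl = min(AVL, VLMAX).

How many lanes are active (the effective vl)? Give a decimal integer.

lanes per group: 128·2/16 = 16
AVL=16 ≤ VLMAX=16, so vl = 16

vl = 16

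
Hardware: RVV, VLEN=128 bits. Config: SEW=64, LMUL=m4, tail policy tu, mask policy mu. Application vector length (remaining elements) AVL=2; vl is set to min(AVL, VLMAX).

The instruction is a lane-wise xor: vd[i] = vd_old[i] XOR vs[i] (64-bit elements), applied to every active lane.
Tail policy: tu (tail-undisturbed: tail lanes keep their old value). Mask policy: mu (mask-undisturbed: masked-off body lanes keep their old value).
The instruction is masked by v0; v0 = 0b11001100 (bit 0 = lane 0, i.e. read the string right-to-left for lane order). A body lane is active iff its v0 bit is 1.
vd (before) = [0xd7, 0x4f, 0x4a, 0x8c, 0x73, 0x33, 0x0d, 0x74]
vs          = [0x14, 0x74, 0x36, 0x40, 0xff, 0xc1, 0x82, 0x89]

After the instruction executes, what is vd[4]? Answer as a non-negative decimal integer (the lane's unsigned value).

VLMAX = (128 × 4) / 64 = 8 lanes
vl = min(AVL, VLMAX) = min(2, 8) = 2
vd[0] mask-off/keep -> 0xd7
vd[1] mask-off/keep -> 0x4f
vd[2] tail/keep -> 0x4a
vd[3] tail/keep -> 0x8c
vd[4] tail/keep -> 0x73
vd[5] tail/keep -> 0x33
vd[6] tail/keep -> 0x0d
vd[7] tail/keep -> 0x74

vd[4] = 115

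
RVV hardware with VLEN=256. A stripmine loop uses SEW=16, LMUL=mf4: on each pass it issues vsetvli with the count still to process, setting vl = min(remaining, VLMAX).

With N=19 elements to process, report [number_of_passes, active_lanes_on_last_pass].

[iterations, last_vl] = [5, 3]

lanes per group: 256·1/4/16 = 4
N=19: ⌈19/4⌉ = 5 iters; last vl = 19 − 4×4 = 3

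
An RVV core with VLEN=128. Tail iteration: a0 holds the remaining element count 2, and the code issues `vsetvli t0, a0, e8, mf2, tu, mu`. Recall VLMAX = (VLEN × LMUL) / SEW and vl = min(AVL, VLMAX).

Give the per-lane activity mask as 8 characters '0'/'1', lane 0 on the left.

predicate = 11000000

VLMAX = (128 × 1/2) / 8 = 8 lanes
AVL=2 ≤ VLMAX=8, so vl = 2
bits (lane 0 leftmost): 11000000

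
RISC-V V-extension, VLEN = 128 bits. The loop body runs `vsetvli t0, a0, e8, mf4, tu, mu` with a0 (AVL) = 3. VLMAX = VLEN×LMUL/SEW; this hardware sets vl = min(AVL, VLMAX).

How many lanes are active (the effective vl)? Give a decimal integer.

vl = 3

VLMAX = VLEN×LMUL/SEW = 128×1/4/8 = 4
vl = min(AVL, VLMAX) = min(3, 4) = 3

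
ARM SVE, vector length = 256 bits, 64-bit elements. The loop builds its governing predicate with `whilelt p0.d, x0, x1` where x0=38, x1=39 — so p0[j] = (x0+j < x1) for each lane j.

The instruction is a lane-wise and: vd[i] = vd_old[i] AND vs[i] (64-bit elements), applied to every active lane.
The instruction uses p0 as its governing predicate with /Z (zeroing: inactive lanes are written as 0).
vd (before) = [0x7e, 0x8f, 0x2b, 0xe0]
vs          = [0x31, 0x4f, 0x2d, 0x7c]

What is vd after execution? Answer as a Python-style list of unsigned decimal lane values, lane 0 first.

vd = [48, 0, 0, 0]

256-bit reg / 64-bit elem → 4 lanes
whilelt: lane j active iff 38+j < 39 → j < 1 → 1 active
[0] and(0x7e,0x31) = 0x30
[1] tail/zero = 0x00
[2] tail/zero = 0x00
[3] tail/zero = 0x00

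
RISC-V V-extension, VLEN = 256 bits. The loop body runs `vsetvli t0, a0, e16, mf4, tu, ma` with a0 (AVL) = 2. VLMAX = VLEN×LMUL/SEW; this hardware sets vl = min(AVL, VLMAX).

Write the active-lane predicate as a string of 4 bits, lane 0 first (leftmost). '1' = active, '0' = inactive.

predicate = 1100

VLMAX = (256 × 1/4) / 16 = 4 lanes
vl ← min(2, 4) = 2
bits (lane 0 leftmost): 1100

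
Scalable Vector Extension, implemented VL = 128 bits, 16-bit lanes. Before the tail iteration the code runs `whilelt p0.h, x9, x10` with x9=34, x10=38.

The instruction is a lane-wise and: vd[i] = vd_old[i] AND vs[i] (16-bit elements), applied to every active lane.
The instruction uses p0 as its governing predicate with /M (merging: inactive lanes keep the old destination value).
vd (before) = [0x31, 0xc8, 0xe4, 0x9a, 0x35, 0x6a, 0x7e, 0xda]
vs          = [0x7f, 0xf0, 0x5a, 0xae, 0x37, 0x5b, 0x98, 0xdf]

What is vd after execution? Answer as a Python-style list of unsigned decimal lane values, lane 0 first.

vd = [49, 192, 64, 138, 53, 106, 126, 218]

128-bit reg / 16-bit elem → 8 lanes
whilelt: lane j active iff 34+j < 38 → j < 4 → 4 active
[0] and(0x31,0x7f) = 0x31
[1] and(0xc8,0xf0) = 0xc0
[2] and(0xe4,0x5a) = 0x40
[3] and(0x9a,0xae) = 0x8a
[4] tail/keep = 0x35
[5] tail/keep = 0x6a
[6] tail/keep = 0x7e
[7] tail/keep = 0xda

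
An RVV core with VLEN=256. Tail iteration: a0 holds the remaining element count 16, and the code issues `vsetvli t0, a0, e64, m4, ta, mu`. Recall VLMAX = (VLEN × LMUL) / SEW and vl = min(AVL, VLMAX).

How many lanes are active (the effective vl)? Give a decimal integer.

vl = 16

lanes per group: 256·4/64 = 16
AVL=16 ≤ VLMAX=16, so vl = 16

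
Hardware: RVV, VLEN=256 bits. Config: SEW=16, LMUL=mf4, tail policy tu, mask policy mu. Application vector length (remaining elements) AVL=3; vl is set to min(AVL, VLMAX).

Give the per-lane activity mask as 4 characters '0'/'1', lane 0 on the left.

VLMAX = (256 × 1/4) / 16 = 4 lanes
vl ← min(3, 4) = 3
bits (lane 0 leftmost): 1110

predicate = 1110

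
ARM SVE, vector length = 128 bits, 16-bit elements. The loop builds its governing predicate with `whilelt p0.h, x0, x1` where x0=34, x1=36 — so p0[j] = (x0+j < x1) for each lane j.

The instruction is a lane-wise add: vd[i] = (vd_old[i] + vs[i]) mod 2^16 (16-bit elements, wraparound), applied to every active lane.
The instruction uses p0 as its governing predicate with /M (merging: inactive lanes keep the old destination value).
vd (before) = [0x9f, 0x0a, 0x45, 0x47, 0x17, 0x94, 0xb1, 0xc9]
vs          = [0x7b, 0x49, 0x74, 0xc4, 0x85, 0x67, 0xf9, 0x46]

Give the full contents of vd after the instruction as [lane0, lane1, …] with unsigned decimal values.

vd = [282, 83, 69, 71, 23, 148, 177, 201]

128-bit reg / 16-bit elem → 8 lanes
whilelt: lane j active iff 34+j < 36 → j < 2 → 2 active
lane  0: add(0x9f,0x7b) ⇒ 0x11a
lane  1: add(0x0a,0x49) ⇒ 0x53
lane  2: tail/keep ⇒ 0x45
lane  3: tail/keep ⇒ 0x47
lane  4: tail/keep ⇒ 0x17
lane  5: tail/keep ⇒ 0x94
lane  6: tail/keep ⇒ 0xb1
lane  7: tail/keep ⇒ 0xc9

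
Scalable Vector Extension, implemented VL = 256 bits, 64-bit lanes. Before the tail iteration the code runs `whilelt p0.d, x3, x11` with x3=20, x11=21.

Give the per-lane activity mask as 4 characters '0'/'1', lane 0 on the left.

lane count: 256 div 64 = 4
whilelt: lane j active iff 20+j < 21 → j < 1 → 1 active
bits (lane 0 leftmost): 1000

predicate = 1000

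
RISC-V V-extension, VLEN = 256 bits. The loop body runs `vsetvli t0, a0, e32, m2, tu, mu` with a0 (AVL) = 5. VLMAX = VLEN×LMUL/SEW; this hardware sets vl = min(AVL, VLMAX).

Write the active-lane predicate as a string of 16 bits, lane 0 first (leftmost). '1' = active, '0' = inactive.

VLMAX = VLEN×LMUL/SEW = 256×2/32 = 16
vl = min(AVL, VLMAX) = min(5, 16) = 5
bits (lane 0 leftmost): 1111100000000000

predicate = 1111100000000000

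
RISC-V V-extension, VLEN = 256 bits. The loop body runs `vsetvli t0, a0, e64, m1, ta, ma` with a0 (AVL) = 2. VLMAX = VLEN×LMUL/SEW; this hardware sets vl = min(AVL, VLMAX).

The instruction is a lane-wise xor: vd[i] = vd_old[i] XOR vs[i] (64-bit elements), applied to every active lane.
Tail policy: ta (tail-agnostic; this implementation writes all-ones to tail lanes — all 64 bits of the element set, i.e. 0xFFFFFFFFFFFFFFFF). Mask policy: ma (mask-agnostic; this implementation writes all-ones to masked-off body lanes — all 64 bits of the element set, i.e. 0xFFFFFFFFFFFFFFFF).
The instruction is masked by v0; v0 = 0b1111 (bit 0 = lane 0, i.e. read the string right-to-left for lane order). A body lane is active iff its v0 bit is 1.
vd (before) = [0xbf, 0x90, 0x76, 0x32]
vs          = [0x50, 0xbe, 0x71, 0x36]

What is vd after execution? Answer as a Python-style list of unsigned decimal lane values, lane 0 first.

vd = [239, 46, 18446744073709551615, 18446744073709551615]

VLMAX = (256 × 1) / 64 = 4 lanes
vl ← min(2, 4) = 2
[0] xor(0xbf,0x50) = 0xef
[1] xor(0x90,0xbe) = 0x2e
[2] tail/ones = 0xffffffffffffffff
[3] tail/ones = 0xffffffffffffffff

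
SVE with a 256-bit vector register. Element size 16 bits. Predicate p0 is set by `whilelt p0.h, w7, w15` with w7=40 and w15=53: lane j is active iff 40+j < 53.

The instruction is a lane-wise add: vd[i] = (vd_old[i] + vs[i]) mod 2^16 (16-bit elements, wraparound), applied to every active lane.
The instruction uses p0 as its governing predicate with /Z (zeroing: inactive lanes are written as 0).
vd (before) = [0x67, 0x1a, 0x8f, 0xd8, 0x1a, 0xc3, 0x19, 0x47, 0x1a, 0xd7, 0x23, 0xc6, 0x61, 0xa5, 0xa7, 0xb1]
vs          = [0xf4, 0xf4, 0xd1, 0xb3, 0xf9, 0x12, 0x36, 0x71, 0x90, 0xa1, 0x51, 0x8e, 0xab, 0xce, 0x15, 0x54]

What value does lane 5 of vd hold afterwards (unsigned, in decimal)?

vd[5] = 213

register lanes = 256/16 = 16
whilelt: lane j active iff 40+j < 53 → j < 13 → 13 active
lane  0: add(0x67,0xf4) ⇒ 0x15b
lane  1: add(0x1a,0xf4) ⇒ 0x10e
lane  2: add(0x8f,0xd1) ⇒ 0x160
lane  3: add(0xd8,0xb3) ⇒ 0x18b
lane  4: add(0x1a,0xf9) ⇒ 0x113
lane  5: add(0xc3,0x12) ⇒ 0xd5
lane  6: add(0x19,0x36) ⇒ 0x4f
lane  7: add(0x47,0x71) ⇒ 0xb8
lane  8: add(0x1a,0x90) ⇒ 0xaa
lane  9: add(0xd7,0xa1) ⇒ 0x178
lane 10: add(0x23,0x51) ⇒ 0x74
lane 11: add(0xc6,0x8e) ⇒ 0x154
lane 12: add(0x61,0xab) ⇒ 0x10c
lane 13: tail/zero ⇒ 0x00
lane 14: tail/zero ⇒ 0x00
lane 15: tail/zero ⇒ 0x00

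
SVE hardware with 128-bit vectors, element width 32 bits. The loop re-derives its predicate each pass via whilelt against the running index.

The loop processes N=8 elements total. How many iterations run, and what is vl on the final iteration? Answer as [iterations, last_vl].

[iterations, last_vl] = [2, 4]

128-bit reg / 32-bit elem → 4 lanes
8 elements at 4/iter → 2 passes, remainder 4 on the last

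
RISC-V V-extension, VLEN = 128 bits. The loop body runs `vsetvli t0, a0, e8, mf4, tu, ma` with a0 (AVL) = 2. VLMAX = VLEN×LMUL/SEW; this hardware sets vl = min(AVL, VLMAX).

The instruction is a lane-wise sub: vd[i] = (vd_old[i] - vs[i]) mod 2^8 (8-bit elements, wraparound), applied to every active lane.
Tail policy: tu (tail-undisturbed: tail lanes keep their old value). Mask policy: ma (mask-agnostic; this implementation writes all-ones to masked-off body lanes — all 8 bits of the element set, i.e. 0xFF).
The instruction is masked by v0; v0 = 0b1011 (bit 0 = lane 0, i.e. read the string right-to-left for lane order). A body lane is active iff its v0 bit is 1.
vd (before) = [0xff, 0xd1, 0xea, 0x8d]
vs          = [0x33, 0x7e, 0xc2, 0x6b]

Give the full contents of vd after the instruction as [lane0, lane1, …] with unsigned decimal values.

lanes per group: 128·1/4/8 = 4
vl = min(AVL, VLMAX) = min(2, 4) = 2
[0] sub(0xff,0x33) = 0xcc
[1] sub(0xd1,0x7e) = 0x53
[2] tail/keep = 0xea
[3] tail/keep = 0x8d

vd = [204, 83, 234, 141]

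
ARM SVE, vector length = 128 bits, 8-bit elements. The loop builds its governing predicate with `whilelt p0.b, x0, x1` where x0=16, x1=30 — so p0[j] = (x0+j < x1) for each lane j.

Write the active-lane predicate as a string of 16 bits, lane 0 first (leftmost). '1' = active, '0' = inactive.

predicate = 1111111111111100

register lanes = 128/8 = 16
whilelt: lane j active iff 16+j < 30 → j < 14 → 14 active
bits (lane 0 leftmost): 1111111111111100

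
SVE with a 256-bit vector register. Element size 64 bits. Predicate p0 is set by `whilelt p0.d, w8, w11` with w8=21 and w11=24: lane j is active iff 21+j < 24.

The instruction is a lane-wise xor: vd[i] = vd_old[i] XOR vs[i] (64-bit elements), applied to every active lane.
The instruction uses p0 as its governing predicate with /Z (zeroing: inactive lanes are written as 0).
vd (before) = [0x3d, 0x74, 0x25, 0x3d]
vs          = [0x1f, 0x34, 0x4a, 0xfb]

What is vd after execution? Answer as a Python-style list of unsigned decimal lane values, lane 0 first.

vd = [34, 64, 111, 0]

register lanes = 256/64 = 4
p0[j] = (21+j < 24); true for j=0..2 → 3 lanes set
lane  0: xor(0x3d,0x1f) ⇒ 0x22
lane  1: xor(0x74,0x34) ⇒ 0x40
lane  2: xor(0x25,0x4a) ⇒ 0x6f
lane  3: tail/zero ⇒ 0x00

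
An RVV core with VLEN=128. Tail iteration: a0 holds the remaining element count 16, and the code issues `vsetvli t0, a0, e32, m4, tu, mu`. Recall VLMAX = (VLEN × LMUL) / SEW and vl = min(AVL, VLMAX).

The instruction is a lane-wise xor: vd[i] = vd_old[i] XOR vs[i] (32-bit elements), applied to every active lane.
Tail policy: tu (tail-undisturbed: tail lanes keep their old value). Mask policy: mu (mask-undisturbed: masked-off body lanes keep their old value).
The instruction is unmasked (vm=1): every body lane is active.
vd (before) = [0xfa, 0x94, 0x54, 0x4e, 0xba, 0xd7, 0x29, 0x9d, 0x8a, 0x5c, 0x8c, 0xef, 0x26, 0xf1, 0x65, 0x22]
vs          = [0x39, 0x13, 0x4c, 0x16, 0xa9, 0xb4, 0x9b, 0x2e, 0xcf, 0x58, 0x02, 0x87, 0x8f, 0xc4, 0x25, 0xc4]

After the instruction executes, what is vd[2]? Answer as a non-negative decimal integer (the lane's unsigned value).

VLMAX = (128 × 4) / 32 = 16 lanes
vl ← min(16, 16) = 16
vd[0] xor(0xfa,0x39) -> 0xc3
vd[1] xor(0x94,0x13) -> 0x87
vd[2] xor(0x54,0x4c) -> 0x18
vd[3] xor(0x4e,0x16) -> 0x58
vd[4] xor(0xba,0xa9) -> 0x13
vd[5] xor(0xd7,0xb4) -> 0x63
vd[6] xor(0x29,0x9b) -> 0xb2
vd[7] xor(0x9d,0x2e) -> 0xb3
vd[8] xor(0x8a,0xcf) -> 0x45
vd[9] xor(0x5c,0x58) -> 0x04
vd[10] xor(0x8c,0x02) -> 0x8e
vd[11] xor(0xef,0x87) -> 0x68
vd[12] xor(0x26,0x8f) -> 0xa9
vd[13] xor(0xf1,0xc4) -> 0x35
vd[14] xor(0x65,0x25) -> 0x40
vd[15] xor(0x22,0xc4) -> 0xe6

vd[2] = 24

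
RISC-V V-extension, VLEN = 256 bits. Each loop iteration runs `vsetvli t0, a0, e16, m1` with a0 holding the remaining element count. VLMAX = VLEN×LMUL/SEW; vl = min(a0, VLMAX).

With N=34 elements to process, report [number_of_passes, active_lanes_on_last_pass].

VLMAX = (256 × 1) / 16 = 16 lanes
N=34: ⌈34/16⌉ = 3 iters; last vl = 34 − 2×16 = 2

[iterations, last_vl] = [3, 2]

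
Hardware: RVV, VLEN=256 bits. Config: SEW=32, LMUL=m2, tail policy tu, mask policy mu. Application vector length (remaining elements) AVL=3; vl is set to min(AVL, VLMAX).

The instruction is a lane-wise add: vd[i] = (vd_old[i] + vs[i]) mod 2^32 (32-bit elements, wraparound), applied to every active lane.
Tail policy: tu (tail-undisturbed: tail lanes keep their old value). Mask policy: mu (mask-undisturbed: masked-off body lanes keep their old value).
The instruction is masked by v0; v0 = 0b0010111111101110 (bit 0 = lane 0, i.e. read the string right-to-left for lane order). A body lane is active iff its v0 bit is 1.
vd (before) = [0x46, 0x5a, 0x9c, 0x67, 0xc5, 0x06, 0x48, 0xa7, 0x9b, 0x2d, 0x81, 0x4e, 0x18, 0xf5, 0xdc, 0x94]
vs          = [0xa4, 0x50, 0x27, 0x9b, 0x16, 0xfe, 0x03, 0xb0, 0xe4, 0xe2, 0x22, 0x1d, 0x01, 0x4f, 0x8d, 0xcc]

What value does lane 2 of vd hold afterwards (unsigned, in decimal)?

vd[2] = 195

VLMAX = (256 × 2) / 32 = 16 lanes
AVL=3 ≤ VLMAX=16, so vl = 3
vd[0] mask-off/keep -> 0x46
vd[1] add(0x5a,0x50) -> 0xaa
vd[2] add(0x9c,0x27) -> 0xc3
vd[3] tail/keep -> 0x67
vd[4] tail/keep -> 0xc5
vd[5] tail/keep -> 0x06
vd[6] tail/keep -> 0x48
vd[7] tail/keep -> 0xa7
vd[8] tail/keep -> 0x9b
vd[9] tail/keep -> 0x2d
vd[10] tail/keep -> 0x81
vd[11] tail/keep -> 0x4e
vd[12] tail/keep -> 0x18
vd[13] tail/keep -> 0xf5
vd[14] tail/keep -> 0xdc
vd[15] tail/keep -> 0x94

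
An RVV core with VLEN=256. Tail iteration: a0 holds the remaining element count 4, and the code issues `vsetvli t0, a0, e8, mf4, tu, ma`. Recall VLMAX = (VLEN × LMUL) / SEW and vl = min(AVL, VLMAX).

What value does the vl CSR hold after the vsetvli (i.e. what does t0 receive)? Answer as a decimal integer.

vl = 4

VLMAX = VLEN×LMUL/SEW = 256×1/4/8 = 8
vl = min(AVL, VLMAX) = min(4, 8) = 4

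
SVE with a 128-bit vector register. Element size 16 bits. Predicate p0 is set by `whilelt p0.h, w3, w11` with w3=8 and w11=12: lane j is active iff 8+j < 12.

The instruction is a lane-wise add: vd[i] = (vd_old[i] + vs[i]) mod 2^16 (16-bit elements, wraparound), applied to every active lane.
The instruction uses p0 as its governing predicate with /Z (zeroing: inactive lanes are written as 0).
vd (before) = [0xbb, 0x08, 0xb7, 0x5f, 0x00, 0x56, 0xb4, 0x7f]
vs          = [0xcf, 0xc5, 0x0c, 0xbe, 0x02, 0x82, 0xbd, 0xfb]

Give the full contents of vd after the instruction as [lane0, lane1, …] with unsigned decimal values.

vd = [394, 205, 195, 285, 0, 0, 0, 0]

lane count: 128 div 16 = 8
active while 8+j < 12, i.e. j ∈ [0,4) capped at 8 ⇒ 4
lane  0: add(0xbb,0xcf) ⇒ 0x18a
lane  1: add(0x08,0xc5) ⇒ 0xcd
lane  2: add(0xb7,0x0c) ⇒ 0xc3
lane  3: add(0x5f,0xbe) ⇒ 0x11d
lane  4: tail/zero ⇒ 0x00
lane  5: tail/zero ⇒ 0x00
lane  6: tail/zero ⇒ 0x00
lane  7: tail/zero ⇒ 0x00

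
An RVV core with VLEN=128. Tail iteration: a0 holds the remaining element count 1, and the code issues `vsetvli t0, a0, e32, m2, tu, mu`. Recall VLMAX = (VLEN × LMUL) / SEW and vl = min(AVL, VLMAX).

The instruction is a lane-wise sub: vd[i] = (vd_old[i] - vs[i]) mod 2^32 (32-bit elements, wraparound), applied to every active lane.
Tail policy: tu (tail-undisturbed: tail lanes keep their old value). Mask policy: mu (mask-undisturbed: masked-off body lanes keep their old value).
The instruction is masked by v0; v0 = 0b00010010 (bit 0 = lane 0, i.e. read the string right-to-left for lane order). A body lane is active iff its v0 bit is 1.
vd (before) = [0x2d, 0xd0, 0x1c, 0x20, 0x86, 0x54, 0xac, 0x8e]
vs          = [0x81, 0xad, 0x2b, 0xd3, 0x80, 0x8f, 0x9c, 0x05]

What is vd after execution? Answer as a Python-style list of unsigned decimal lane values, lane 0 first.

vd = [45, 208, 28, 32, 134, 84, 172, 142]

VLMAX = (128 × 2) / 32 = 8 lanes
vl = min(AVL, VLMAX) = min(1, 8) = 1
lane  0: mask-off/keep ⇒ 0x2d
lane  1: tail/keep ⇒ 0xd0
lane  2: tail/keep ⇒ 0x1c
lane  3: tail/keep ⇒ 0x20
lane  4: tail/keep ⇒ 0x86
lane  5: tail/keep ⇒ 0x54
lane  6: tail/keep ⇒ 0xac
lane  7: tail/keep ⇒ 0x8e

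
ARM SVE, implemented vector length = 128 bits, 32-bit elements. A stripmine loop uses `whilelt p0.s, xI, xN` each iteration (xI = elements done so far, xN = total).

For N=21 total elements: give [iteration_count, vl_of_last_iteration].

[iterations, last_vl] = [6, 1]

lane count: 128 div 32 = 4
N=21: ⌈21/4⌉ = 6 iters; last vl = 21 − 5×4 = 1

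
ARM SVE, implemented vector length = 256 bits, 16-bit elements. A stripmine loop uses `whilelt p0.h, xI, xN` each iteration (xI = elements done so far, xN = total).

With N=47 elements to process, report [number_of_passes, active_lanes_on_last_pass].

[iterations, last_vl] = [3, 15]

register lanes = 256/16 = 16
iterations = ceil(47/16) = 3; final-pass vl = 15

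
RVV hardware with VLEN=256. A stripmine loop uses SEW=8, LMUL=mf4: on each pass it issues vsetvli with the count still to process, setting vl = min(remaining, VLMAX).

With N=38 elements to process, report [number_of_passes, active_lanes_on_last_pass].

VLMAX = (256 × 1/4) / 8 = 8 lanes
38 elements at 8/iter → 5 passes, remainder 6 on the last

[iterations, last_vl] = [5, 6]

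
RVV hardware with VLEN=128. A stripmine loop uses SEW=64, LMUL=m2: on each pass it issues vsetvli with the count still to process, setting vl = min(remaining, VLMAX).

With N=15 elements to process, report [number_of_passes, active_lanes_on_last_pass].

[iterations, last_vl] = [4, 3]

lanes per group: 128·2/64 = 4
N=15: ⌈15/4⌉ = 4 iters; last vl = 15 − 3×4 = 3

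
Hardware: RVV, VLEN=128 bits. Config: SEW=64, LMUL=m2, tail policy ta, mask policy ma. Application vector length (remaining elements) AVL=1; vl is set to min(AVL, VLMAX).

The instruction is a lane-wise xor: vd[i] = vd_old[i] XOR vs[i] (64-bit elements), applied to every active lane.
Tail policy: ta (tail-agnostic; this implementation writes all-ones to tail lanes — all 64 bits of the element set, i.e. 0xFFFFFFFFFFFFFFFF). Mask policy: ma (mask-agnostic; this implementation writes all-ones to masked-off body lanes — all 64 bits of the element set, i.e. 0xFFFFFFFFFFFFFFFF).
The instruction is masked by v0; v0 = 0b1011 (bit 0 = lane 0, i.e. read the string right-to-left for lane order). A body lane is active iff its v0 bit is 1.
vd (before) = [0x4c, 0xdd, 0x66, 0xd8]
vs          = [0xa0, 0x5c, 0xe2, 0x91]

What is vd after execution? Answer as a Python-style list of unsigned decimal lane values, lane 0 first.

lanes per group: 128·2/64 = 4
vl = min(AVL, VLMAX) = min(1, 4) = 1
  i=0: xor(0x4c,0xa0) → 236
  i=1: tail/ones → 18446744073709551615
  i=2: tail/ones → 18446744073709551615
  i=3: tail/ones → 18446744073709551615

vd = [236, 18446744073709551615, 18446744073709551615, 18446744073709551615]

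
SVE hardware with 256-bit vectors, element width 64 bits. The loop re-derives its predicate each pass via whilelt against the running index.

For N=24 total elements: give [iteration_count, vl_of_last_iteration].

[iterations, last_vl] = [6, 4]

register lanes = 256/64 = 4
N=24: ⌈24/4⌉ = 6 iters; last vl = 24 − 5×4 = 4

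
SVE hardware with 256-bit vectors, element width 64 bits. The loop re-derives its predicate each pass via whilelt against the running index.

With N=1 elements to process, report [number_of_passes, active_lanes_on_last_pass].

[iterations, last_vl] = [1, 1]

256-bit reg / 64-bit elem → 4 lanes
iterations = ceil(1/4) = 1; final-pass vl = 1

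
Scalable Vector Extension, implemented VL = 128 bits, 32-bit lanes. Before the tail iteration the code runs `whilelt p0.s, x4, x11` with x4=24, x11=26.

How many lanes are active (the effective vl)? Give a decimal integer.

vl = 2

lane count: 128 div 32 = 4
p0[j] = (24+j < 26); true for j=0..1 → 2 lanes set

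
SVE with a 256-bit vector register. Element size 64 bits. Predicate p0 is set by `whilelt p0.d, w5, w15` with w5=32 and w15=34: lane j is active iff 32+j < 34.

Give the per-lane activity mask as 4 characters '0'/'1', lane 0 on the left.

256-bit reg / 64-bit elem → 4 lanes
p0[j] = (32+j < 34); true for j=0..1 → 2 lanes set
bits (lane 0 leftmost): 1100

predicate = 1100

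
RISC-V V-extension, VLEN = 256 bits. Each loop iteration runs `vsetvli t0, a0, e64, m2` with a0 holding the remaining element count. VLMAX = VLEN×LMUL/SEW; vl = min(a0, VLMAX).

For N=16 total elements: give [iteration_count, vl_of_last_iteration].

lanes per group: 256·2/64 = 8
N=16: ⌈16/8⌉ = 2 iters; last vl = 16 − 1×8 = 8

[iterations, last_vl] = [2, 8]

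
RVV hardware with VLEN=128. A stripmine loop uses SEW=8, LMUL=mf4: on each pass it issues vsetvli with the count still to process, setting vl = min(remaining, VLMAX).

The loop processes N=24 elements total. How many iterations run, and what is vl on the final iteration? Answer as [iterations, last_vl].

VLMAX = VLEN×LMUL/SEW = 128×1/4/8 = 4
24 elements at 4/iter → 6 passes, remainder 4 on the last

[iterations, last_vl] = [6, 4]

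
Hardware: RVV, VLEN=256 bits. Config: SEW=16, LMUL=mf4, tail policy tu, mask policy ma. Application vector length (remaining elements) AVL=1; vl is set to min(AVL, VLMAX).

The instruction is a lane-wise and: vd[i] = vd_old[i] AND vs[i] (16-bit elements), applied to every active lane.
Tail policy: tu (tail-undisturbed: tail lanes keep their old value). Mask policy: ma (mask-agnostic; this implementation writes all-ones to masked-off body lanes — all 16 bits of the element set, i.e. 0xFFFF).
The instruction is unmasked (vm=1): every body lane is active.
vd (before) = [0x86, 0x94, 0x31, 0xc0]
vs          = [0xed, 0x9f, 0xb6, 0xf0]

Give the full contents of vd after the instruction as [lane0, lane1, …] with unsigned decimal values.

VLMAX = VLEN×LMUL/SEW = 256×1/4/16 = 4
vl ← min(1, 4) = 1
[0] and(0x86,0xed) = 0x84
[1] tail/keep = 0x94
[2] tail/keep = 0x31
[3] tail/keep = 0xc0

vd = [132, 148, 49, 192]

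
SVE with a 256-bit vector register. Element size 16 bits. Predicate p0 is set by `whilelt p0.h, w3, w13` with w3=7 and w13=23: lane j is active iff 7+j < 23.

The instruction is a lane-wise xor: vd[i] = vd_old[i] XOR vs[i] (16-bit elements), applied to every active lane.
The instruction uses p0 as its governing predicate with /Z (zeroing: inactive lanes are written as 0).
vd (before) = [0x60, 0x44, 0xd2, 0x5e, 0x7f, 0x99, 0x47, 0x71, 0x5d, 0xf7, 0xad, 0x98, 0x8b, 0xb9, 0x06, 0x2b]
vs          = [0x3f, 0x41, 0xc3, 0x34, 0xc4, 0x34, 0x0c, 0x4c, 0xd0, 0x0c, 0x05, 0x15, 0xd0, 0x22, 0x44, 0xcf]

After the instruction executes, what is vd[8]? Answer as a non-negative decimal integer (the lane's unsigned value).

256-bit reg / 16-bit elem → 16 lanes
active while 7+j < 23, i.e. j ∈ [0,16) capped at 16 ⇒ 16
vd[0] xor(0x60,0x3f) -> 0x5f
vd[1] xor(0x44,0x41) -> 0x05
vd[2] xor(0xd2,0xc3) -> 0x11
vd[3] xor(0x5e,0x34) -> 0x6a
vd[4] xor(0x7f,0xc4) -> 0xbb
vd[5] xor(0x99,0x34) -> 0xad
vd[6] xor(0x47,0x0c) -> 0x4b
vd[7] xor(0x71,0x4c) -> 0x3d
vd[8] xor(0x5d,0xd0) -> 0x8d
vd[9] xor(0xf7,0x0c) -> 0xfb
vd[10] xor(0xad,0x05) -> 0xa8
vd[11] xor(0x98,0x15) -> 0x8d
vd[12] xor(0x8b,0xd0) -> 0x5b
vd[13] xor(0xb9,0x22) -> 0x9b
vd[14] xor(0x06,0x44) -> 0x42
vd[15] xor(0x2b,0xcf) -> 0xe4

vd[8] = 141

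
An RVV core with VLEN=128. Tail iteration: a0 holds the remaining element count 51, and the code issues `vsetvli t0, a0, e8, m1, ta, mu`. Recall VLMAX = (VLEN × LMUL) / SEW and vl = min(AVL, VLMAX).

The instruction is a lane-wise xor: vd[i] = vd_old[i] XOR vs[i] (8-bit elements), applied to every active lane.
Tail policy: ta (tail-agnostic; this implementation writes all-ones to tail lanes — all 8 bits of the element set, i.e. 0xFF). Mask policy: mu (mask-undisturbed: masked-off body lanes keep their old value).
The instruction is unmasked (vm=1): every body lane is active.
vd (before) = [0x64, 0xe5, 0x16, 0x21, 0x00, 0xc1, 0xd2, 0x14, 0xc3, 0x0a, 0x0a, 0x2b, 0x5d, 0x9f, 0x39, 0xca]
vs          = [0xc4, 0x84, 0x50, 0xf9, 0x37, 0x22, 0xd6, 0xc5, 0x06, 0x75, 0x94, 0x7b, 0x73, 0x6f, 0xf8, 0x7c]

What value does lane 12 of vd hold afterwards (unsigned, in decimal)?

vd[12] = 46

VLMAX = (128 × 1) / 8 = 16 lanes
vl ← min(51, 16) = 16
[0] xor(0x64,0xc4) = 0xa0
[1] xor(0xe5,0x84) = 0x61
[2] xor(0x16,0x50) = 0x46
[3] xor(0x21,0xf9) = 0xd8
[4] xor(0x00,0x37) = 0x37
[5] xor(0xc1,0x22) = 0xe3
[6] xor(0xd2,0xd6) = 0x04
[7] xor(0x14,0xc5) = 0xd1
[8] xor(0xc3,0x06) = 0xc5
[9] xor(0x0a,0x75) = 0x7f
[10] xor(0x0a,0x94) = 0x9e
[11] xor(0x2b,0x7b) = 0x50
[12] xor(0x5d,0x73) = 0x2e
[13] xor(0x9f,0x6f) = 0xf0
[14] xor(0x39,0xf8) = 0xc1
[15] xor(0xca,0x7c) = 0xb6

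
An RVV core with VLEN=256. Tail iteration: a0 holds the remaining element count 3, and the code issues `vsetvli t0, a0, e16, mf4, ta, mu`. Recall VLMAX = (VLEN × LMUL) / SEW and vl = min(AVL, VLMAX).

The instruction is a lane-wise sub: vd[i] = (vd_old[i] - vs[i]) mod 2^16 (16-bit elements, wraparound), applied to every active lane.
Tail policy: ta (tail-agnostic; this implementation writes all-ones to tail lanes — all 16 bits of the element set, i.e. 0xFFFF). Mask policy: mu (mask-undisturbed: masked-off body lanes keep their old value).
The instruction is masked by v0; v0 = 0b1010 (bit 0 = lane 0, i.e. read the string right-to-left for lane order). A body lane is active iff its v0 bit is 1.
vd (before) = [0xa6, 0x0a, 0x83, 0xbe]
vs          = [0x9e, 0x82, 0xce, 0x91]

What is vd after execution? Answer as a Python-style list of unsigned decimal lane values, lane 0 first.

VLMAX = (256 × 1/4) / 16 = 4 lanes
vl ← min(3, 4) = 3
  i=0: mask-off/keep → 166
  i=1: sub(0x0a,0x82) → 65416
  i=2: mask-off/keep → 131
  i=3: tail/ones → 65535

vd = [166, 65416, 131, 65535]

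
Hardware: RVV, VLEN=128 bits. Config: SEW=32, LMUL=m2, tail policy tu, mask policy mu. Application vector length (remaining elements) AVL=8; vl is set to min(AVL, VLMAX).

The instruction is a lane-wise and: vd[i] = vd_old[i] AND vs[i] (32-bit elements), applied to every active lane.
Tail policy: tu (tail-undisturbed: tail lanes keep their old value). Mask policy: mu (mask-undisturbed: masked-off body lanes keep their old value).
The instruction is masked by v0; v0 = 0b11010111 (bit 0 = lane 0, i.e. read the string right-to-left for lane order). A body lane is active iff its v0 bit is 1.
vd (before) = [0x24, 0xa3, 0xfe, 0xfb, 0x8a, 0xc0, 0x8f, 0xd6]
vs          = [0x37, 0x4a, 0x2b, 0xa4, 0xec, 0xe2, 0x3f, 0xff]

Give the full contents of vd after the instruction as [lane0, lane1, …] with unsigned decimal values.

vd = [36, 2, 42, 251, 136, 192, 15, 214]

VLMAX = VLEN×LMUL/SEW = 128×2/32 = 8
AVL=8 ≤ VLMAX=8, so vl = 8
vd[0] and(0x24,0x37) -> 0x24
vd[1] and(0xa3,0x4a) -> 0x02
vd[2] and(0xfe,0x2b) -> 0x2a
vd[3] mask-off/keep -> 0xfb
vd[4] and(0x8a,0xec) -> 0x88
vd[5] mask-off/keep -> 0xc0
vd[6] and(0x8f,0x3f) -> 0x0f
vd[7] and(0xd6,0xff) -> 0xd6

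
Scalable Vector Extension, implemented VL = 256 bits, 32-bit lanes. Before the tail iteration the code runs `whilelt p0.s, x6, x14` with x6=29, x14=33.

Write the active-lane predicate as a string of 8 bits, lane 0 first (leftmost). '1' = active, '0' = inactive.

predicate = 11110000

register lanes = 256/32 = 8
p0[j] = (29+j < 33); true for j=0..3 → 4 lanes set
bits (lane 0 leftmost): 11110000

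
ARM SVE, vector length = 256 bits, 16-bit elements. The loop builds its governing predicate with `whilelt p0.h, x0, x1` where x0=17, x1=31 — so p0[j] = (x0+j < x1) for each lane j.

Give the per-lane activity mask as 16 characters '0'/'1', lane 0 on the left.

predicate = 1111111111111100

lane count: 256 div 16 = 16
whilelt: lane j active iff 17+j < 31 → j < 14 → 14 active
bits (lane 0 leftmost): 1111111111111100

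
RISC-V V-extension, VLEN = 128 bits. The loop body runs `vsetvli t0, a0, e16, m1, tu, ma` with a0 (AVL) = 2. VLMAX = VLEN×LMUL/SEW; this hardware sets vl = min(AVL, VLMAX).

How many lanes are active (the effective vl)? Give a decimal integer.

VLMAX = VLEN×LMUL/SEW = 128×1/16 = 8
AVL=2 ≤ VLMAX=8, so vl = 2

vl = 2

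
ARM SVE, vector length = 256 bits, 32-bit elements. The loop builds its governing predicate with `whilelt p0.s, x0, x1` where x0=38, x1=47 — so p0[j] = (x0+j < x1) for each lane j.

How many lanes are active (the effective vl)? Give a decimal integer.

vl = 8

lane count: 256 div 32 = 8
p0[j] = (38+j < 47); true for j=0..7 → 8 lanes set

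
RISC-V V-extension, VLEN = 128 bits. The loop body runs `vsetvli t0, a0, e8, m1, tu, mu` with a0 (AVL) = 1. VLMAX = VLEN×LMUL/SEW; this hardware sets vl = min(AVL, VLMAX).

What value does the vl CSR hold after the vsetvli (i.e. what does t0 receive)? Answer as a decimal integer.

vl = 1

VLMAX = VLEN×LMUL/SEW = 128×1/8 = 16
AVL=1 ≤ VLMAX=16, so vl = 1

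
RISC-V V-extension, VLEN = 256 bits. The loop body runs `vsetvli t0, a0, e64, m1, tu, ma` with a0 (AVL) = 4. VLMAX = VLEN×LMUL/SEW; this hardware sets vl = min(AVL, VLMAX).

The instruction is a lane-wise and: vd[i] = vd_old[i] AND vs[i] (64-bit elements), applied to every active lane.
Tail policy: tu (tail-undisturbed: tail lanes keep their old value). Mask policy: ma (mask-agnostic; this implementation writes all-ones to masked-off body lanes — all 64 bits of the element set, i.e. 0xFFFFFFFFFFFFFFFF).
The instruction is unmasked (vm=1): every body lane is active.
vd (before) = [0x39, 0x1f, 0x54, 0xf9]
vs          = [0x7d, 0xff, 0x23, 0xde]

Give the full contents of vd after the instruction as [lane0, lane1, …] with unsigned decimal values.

vd = [57, 31, 0, 216]

lanes per group: 256·1/64 = 4
vl = min(AVL, VLMAX) = min(4, 4) = 4
  i=0: and(0x39,0x7d) → 57
  i=1: and(0x1f,0xff) → 31
  i=2: and(0x54,0x23) → 0
  i=3: and(0xf9,0xde) → 216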